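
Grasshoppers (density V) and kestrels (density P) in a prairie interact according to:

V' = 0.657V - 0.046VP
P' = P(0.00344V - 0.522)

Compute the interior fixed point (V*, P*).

V* ≈ 152, P* ≈ 14.3

Set dP/dt = 0 with P > 0: 0.00344V - 0.522 = 0, so V* = 0.522/0.00344 = 152.
Set dV/dt = 0 with V > 0: 0.657 - 0.046P = 0, so P* = 0.657/0.046 = 14.3.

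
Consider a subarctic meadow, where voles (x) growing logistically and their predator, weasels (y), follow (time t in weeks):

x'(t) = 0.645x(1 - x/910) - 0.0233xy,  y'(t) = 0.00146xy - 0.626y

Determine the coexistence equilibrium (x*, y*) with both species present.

x* ≈ 429, y* ≈ 14.6

From dy/dt = 0 with y > 0: 0.00146x* = 0.626, so x* = 429.
Substitute into dx/dt = 0: 0.645(1 - 429/910) = 0.0233y*.
The bracket is 0.529, giving y* = 0.341/0.0233 = 14.6.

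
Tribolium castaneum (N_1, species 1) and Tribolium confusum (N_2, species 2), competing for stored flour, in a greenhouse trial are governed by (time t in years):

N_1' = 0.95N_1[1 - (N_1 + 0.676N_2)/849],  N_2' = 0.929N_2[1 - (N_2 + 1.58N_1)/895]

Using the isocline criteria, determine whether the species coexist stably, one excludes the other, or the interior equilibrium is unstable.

species 1 excludes species 2

Compare the nullcline intercepts: K1/α12 = 849/0.676 = 1260 > K2 = 895; K2/α21 = 895/1.58 = 566 < K1 = 849.
Since the inequalities point opposite ways, species 1 can invade but species 2 cannot.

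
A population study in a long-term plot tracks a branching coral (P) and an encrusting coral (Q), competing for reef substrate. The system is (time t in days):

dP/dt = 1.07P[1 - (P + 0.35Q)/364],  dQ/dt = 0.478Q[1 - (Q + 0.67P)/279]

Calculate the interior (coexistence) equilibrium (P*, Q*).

P* ≈ 348, Q* ≈ 45.9

Setting both brackets to zero gives the nullclines P + 0.35Q = 364 and 0.67P + Q = 279.
Substituting Q = 279 - 0.67P into the first: P(1 - 0.35·0.67) = 364 - 0.35·279.
So P* = 266/0.766 = 348, and then Q* = 279 - 0.67·348 = 45.9.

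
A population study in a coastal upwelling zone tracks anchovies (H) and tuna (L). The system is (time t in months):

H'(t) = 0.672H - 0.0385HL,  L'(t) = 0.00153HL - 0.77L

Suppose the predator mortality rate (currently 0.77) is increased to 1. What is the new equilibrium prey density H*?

At the interior fixed point, setting dL/dt = 0 with L > 0 fixes H* = (predator death rate)/(HL coefficient) — independent of the other coefficients.
With the change, H* = 1/0.00153 = 654; it rises from 503.

H* ≈ 654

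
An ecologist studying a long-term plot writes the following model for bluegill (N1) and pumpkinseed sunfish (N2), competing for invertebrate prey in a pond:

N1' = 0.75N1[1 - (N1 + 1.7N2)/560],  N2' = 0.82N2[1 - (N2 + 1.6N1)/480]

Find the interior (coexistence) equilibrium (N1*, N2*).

Setting both brackets to zero gives the nullclines N1 + 1.7N2 = 560 and 1.6N1 + N2 = 480.
Substituting N2 = 480 - 1.6N1 into the first: N1(1 - 1.7·1.6) = 560 - 1.7·480.
So N1* = -256/-1.72 = 149, and then N2* = 480 - 1.6·149 = 242.

N1* ≈ 149, N2* ≈ 242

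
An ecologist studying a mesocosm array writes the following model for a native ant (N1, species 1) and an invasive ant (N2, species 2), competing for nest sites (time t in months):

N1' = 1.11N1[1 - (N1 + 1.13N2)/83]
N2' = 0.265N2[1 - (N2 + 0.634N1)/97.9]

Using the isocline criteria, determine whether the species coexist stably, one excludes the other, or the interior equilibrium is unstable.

species 2 excludes species 1

Compare the nullcline intercepts: K1/α12 = 83/1.13 = 73.5 < K2 = 97.9; K2/α21 = 97.9/0.634 = 154 > K1 = 83.
Since the inequalities point opposite ways, species 2 can invade but species 1 cannot.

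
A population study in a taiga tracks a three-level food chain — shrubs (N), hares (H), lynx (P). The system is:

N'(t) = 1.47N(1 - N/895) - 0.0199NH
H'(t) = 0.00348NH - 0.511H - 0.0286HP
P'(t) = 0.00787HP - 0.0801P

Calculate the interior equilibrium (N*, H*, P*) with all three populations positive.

From dP/dt = 0: 0.00787H* = 0.0801, so H* = 10.2.
From dN/dt = 0: 1.47(1 - N*/895) = 0.0199·10.2, giving N* = 895·(1 - 0.138) = 772.
From dH/dt = 0: 0.00348·772 - 0.511 = 0.0286P*, so P* = 2.17/0.0286 = 76.

N* ≈ 772, H* ≈ 10.2, P* ≈ 76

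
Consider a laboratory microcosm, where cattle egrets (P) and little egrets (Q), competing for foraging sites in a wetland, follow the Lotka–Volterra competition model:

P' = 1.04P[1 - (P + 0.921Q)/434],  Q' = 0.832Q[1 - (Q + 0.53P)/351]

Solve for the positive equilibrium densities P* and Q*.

P* ≈ 216, Q* ≈ 236

Setting both brackets to zero gives the nullclines P + 0.921Q = 434 and 0.53P + Q = 351.
Substituting Q = 351 - 0.53P into the first: P(1 - 0.921·0.53) = 434 - 0.921·351.
So P* = 111/0.512 = 216, and then Q* = 351 - 0.53·216 = 236.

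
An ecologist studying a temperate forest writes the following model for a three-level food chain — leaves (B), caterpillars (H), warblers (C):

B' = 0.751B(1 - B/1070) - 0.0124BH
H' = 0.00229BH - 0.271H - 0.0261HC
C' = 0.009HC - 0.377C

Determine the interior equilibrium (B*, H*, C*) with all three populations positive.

From dC/dt = 0: 0.009H* = 0.377, so H* = 41.9.
From dB/dt = 0: 0.751(1 - B*/1070) = 0.0124·41.9, giving B* = 1070·(1 - 0.692) = 330.
From dH/dt = 0: 0.00229·330 - 0.271 = 0.0261C*, so C* = 0.485/0.0261 = 18.6.

B* ≈ 330, H* ≈ 41.9, C* ≈ 18.6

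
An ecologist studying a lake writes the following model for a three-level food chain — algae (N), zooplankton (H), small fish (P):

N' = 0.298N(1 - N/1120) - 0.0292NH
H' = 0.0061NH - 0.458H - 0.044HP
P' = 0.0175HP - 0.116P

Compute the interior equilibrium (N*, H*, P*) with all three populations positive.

N* ≈ 393, H* ≈ 6.63, P* ≈ 44

From dP/dt = 0: 0.0175H* = 0.116, so H* = 6.63.
From dN/dt = 0: 0.298(1 - N*/1120) = 0.0292·6.63, giving N* = 1120·(1 - 0.65) = 393.
From dH/dt = 0: 0.0061·393 - 0.458 = 0.044P*, so P* = 1.94/0.044 = 44.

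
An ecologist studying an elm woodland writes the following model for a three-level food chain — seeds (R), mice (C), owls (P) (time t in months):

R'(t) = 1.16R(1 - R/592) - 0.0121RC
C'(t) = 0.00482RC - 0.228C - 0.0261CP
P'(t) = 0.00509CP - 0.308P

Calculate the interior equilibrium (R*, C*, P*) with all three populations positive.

From dP/dt = 0: 0.00509C* = 0.308, so C* = 60.5.
From dR/dt = 0: 1.16(1 - R*/592) = 0.0121·60.5, giving R* = 592·(1 - 0.631) = 218.
From dC/dt = 0: 0.00482·218 - 0.228 = 0.0261P*, so P* = 0.824/0.0261 = 31.6.

R* ≈ 218, C* ≈ 60.5, P* ≈ 31.6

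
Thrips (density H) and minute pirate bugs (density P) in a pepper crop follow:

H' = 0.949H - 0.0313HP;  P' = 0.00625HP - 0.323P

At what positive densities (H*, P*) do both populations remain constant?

Set dP/dt = 0 with P > 0: 0.00625H - 0.323 = 0, so H* = 0.323/0.00625 = 51.7.
Set dH/dt = 0 with H > 0: 0.949 - 0.0313P = 0, so P* = 0.949/0.0313 = 30.3.

H* ≈ 51.7, P* ≈ 30.3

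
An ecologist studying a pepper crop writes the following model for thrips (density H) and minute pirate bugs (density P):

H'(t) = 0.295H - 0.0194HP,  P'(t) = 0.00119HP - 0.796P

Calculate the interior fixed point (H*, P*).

H* ≈ 669, P* ≈ 15.2

Set dP/dt = 0 with P > 0: 0.00119H - 0.796 = 0, so H* = 0.796/0.00119 = 669.
Set dH/dt = 0 with H > 0: 0.295 - 0.0194P = 0, so P* = 0.295/0.0194 = 15.2.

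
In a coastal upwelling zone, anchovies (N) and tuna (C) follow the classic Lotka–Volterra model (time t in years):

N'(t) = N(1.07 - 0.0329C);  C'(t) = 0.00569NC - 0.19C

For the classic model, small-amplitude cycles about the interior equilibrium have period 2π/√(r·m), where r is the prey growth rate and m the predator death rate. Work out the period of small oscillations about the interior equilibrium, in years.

T ≈ 13.9 years

Here r = 1.07 and m = 0.19, so r·m = 0.203.
ω = √0.203 = 0.451 per year, hence T = 2π/ω ≈ 13.9 years.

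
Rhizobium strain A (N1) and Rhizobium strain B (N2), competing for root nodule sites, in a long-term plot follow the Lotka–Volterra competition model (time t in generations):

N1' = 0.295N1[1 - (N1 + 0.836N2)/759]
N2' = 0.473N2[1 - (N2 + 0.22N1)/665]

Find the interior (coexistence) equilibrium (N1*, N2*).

N1* ≈ 249, N2* ≈ 610

Setting both brackets to zero gives the nullclines N1 + 0.836N2 = 759 and 0.22N1 + N2 = 665.
Substituting N2 = 665 - 0.22N1 into the first: N1(1 - 0.836·0.22) = 759 - 0.836·665.
So N1* = 203/0.816 = 249, and then N2* = 665 - 0.22·249 = 610.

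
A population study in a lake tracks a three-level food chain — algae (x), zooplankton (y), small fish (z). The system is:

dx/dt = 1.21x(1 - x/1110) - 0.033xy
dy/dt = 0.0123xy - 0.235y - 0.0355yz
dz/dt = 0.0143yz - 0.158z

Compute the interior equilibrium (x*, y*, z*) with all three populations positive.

From dz/dt = 0: 0.0143y* = 0.158, so y* = 11.
From dx/dt = 0: 1.21(1 - x*/1110) = 0.033·11, giving x* = 1110·(1 - 0.301) = 776.
From dy/dt = 0: 0.0123·776 - 0.235 = 0.0355z*, so z* = 9.3/0.0355 = 262.

x* ≈ 776, y* ≈ 11, z* ≈ 262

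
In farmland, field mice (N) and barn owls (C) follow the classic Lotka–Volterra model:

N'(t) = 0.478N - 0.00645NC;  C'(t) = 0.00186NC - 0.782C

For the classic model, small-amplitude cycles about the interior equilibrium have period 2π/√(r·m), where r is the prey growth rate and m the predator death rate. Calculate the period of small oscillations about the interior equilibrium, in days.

Here r = 0.478 and m = 0.782, so r·m = 0.374.
ω = √0.374 = 0.611 per day, hence T = 2π/ω ≈ 10.3 days.

T ≈ 10.3 days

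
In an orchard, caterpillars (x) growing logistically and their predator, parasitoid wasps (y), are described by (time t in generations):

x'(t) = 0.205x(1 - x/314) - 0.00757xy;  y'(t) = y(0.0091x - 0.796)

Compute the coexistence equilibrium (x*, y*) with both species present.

x* ≈ 87.5, y* ≈ 19.5

From dy/dt = 0 with y > 0: 0.0091x* = 0.796, so x* = 87.5.
Substitute into dx/dt = 0: 0.205(1 - 87.5/314) = 0.00757y*.
The bracket is 0.721, giving y* = 0.148/0.00757 = 19.5.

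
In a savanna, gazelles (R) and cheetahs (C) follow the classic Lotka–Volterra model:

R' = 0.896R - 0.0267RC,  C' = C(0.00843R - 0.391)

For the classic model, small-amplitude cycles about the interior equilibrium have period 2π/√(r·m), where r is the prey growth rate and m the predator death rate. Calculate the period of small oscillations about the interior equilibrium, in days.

Here r = 0.896 and m = 0.391, so r·m = 0.35.
ω = √0.35 = 0.592 per day, hence T = 2π/ω ≈ 10.6 days.

T ≈ 10.6 days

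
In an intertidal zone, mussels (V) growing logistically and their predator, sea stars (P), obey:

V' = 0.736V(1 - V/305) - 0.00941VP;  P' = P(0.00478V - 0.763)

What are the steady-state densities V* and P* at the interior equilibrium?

V* ≈ 160, P* ≈ 37.3

From dP/dt = 0 with P > 0: 0.00478V* = 0.763, so V* = 160.
Substitute into dV/dt = 0: 0.736(1 - 160/305) = 0.00941P*.
The bracket is 0.477, giving P* = 0.351/0.00941 = 37.3.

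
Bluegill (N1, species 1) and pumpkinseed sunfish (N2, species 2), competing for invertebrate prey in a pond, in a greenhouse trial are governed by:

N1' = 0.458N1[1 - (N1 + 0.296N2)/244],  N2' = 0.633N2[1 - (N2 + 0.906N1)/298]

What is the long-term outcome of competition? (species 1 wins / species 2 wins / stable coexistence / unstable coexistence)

Compare the nullcline intercepts: K1/α12 = 244/0.296 = 824 > K2 = 298; K2/α21 = 298/0.906 = 329 > K1 = 244.
Since both inequalities hold, each species can invade when rare, so the interior equilibrium is stable.

stable coexistence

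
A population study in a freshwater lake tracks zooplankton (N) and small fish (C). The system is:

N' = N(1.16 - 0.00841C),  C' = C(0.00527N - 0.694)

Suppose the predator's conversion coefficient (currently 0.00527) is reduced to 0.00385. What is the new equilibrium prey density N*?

At the interior fixed point, setting dC/dt = 0 with C > 0 fixes N* = (predator death rate)/(NC coefficient) — independent of the other coefficients.
With the change, N* = 0.694/0.00385 = 180; it rises from 132.

N* ≈ 180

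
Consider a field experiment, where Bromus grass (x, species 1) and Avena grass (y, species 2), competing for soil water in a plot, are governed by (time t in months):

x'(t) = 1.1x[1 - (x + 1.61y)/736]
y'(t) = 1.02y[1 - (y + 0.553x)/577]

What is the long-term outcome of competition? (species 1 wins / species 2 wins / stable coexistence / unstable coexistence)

species 2 excludes species 1

Compare the nullcline intercepts: K1/α12 = 736/1.61 = 457 < K2 = 577; K2/α21 = 577/0.553 = 1040 > K1 = 736.
Since the inequalities point opposite ways, species 2 can invade but species 1 cannot.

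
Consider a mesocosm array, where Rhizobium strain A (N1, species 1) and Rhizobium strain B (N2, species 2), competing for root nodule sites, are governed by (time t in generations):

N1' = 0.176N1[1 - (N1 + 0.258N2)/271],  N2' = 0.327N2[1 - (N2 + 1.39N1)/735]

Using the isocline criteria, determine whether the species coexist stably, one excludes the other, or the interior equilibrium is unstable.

Compare the nullcline intercepts: K1/α12 = 271/0.258 = 1050 > K2 = 735; K2/α21 = 735/1.39 = 529 > K1 = 271.
Since both inequalities hold, each species can invade when rare, so the interior equilibrium is stable.

stable coexistence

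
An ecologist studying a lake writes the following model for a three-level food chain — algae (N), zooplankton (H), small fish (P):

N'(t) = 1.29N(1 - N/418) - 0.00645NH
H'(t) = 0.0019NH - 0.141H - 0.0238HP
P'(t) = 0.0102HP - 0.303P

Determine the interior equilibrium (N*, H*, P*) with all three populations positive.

From dP/dt = 0: 0.0102H* = 0.303, so H* = 29.7.
From dN/dt = 0: 1.29(1 - N*/418) = 0.00645·29.7, giving N* = 418·(1 - 0.149) = 356.
From dH/dt = 0: 0.0019·356 - 0.141 = 0.0238P*, so P* = 0.535/0.0238 = 22.5.

N* ≈ 356, H* ≈ 29.7, P* ≈ 22.5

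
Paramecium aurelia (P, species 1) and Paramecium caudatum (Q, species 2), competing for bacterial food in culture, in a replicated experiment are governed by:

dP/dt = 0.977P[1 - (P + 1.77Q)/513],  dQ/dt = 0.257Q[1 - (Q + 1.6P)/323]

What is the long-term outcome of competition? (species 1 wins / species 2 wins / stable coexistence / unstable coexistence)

Compare the nullcline intercepts: K1/α12 = 513/1.77 = 290 < K2 = 323; K2/α21 = 323/1.6 = 202 < K1 = 513.
Since both are reversed, neither can invade when rare; the interior point is a saddle.

unstable coexistence (outcome depends on initial conditions)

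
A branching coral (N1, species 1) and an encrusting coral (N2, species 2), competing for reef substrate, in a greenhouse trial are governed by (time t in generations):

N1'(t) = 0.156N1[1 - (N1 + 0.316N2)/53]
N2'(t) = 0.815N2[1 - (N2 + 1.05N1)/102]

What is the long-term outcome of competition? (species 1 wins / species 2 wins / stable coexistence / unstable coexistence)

stable coexistence

Compare the nullcline intercepts: K1/α12 = 53/0.316 = 168 > K2 = 102; K2/α21 = 102/1.05 = 97.1 > K1 = 53.
Since both inequalities hold, each species can invade when rare, so the interior equilibrium is stable.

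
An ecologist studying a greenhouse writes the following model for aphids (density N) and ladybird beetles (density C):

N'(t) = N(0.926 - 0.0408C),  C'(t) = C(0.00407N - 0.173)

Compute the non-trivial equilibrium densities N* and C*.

N* ≈ 42.5, C* ≈ 22.7

Set dC/dt = 0 with C > 0: 0.00407N - 0.173 = 0, so N* = 0.173/0.00407 = 42.5.
Set dN/dt = 0 with N > 0: 0.926 - 0.0408C = 0, so C* = 0.926/0.0408 = 22.7.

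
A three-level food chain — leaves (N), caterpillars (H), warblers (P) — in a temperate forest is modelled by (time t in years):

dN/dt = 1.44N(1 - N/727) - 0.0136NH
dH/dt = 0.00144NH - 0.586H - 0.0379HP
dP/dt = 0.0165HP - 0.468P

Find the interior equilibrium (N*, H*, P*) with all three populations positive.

From dP/dt = 0: 0.0165H* = 0.468, so H* = 28.4.
From dN/dt = 0: 1.44(1 - N*/727) = 0.0136·28.4, giving N* = 727·(1 - 0.268) = 532.
From dH/dt = 0: 0.00144·532 - 0.586 = 0.0379P*, so P* = 0.18/0.0379 = 4.76.

N* ≈ 532, H* ≈ 28.4, P* ≈ 4.76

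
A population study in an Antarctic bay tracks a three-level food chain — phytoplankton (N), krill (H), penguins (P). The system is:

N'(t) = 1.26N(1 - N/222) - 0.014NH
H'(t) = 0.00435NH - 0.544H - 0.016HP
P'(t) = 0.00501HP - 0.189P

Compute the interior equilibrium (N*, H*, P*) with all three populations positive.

N* ≈ 129, H* ≈ 37.7, P* ≈ 1.06

From dP/dt = 0: 0.00501H* = 0.189, so H* = 37.7.
From dN/dt = 0: 1.26(1 - N*/222) = 0.014·37.7, giving N* = 222·(1 - 0.419) = 129.
From dH/dt = 0: 0.00435·129 - 0.544 = 0.016P*, so P* = 0.0169/0.016 = 1.06.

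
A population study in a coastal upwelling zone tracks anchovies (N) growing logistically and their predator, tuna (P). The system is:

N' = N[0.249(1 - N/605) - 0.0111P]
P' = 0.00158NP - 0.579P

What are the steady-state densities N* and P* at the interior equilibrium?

N* ≈ 366, P* ≈ 8.84

From dP/dt = 0 with P > 0: 0.00158N* = 0.579, so N* = 366.
Substitute into dN/dt = 0: 0.249(1 - 366/605) = 0.0111P*.
The bracket is 0.394, giving P* = 0.0982/0.0111 = 8.84.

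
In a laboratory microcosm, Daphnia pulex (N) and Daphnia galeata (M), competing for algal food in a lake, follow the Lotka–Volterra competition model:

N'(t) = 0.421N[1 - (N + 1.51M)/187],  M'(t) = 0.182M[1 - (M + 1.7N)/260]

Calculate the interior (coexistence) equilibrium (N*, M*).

N* ≈ 131, M* ≈ 36.9

Setting both brackets to zero gives the nullclines N + 1.51M = 187 and 1.7N + M = 260.
Substituting M = 260 - 1.7N into the first: N(1 - 1.51·1.7) = 187 - 1.51·260.
So N* = -206/-1.57 = 131, and then M* = 260 - 1.7·131 = 36.9.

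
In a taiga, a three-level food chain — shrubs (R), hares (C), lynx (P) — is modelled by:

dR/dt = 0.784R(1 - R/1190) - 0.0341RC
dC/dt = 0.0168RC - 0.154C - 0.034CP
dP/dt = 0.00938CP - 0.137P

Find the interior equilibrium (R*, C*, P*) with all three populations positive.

From dP/dt = 0: 0.00938C* = 0.137, so C* = 14.6.
From dR/dt = 0: 0.784(1 - R*/1190) = 0.0341·14.6, giving R* = 1190·(1 - 0.635) = 434.
From dC/dt = 0: 0.0168·434 - 0.154 = 0.034P*, so P* = 7.14/0.034 = 210.

R* ≈ 434, C* ≈ 14.6, P* ≈ 210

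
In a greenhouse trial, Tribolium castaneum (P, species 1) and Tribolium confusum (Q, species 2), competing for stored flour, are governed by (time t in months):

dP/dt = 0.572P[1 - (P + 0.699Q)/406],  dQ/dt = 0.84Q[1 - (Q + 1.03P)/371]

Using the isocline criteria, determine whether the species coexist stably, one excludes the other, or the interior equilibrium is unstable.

species 1 excludes species 2

Compare the nullcline intercepts: K1/α12 = 406/0.699 = 581 > K2 = 371; K2/α21 = 371/1.03 = 360 < K1 = 406.
Since the inequalities point opposite ways, species 1 can invade but species 2 cannot.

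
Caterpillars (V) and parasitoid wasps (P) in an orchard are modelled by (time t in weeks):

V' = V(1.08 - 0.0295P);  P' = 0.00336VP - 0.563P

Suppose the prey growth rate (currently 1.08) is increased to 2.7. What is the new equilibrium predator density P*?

P* ≈ 91.5

At the interior fixed point, setting dV/dt = 0 with V > 0 fixes P* = (prey growth rate)/(VP coefficient) — independent of the other coefficients.
With the change, P* = 2.7/0.0295 = 91.5; it rises from 36.6.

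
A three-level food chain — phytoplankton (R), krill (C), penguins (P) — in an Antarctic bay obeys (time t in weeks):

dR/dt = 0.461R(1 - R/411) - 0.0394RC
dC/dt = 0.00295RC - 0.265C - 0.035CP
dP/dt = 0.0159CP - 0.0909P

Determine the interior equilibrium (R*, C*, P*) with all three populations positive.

From dP/dt = 0: 0.0159C* = 0.0909, so C* = 5.72.
From dR/dt = 0: 0.461(1 - R*/411) = 0.0394·5.72, giving R* = 411·(1 - 0.489) = 210.
From dC/dt = 0: 0.00295·210 - 0.265 = 0.035P*, so P* = 0.355/0.035 = 10.1.

R* ≈ 210, C* ≈ 5.72, P* ≈ 10.1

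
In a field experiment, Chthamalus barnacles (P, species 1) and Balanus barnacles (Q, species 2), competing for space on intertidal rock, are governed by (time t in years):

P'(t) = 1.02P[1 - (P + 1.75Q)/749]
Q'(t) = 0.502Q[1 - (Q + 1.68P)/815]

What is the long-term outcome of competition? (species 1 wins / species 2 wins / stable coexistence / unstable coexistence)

Compare the nullcline intercepts: K1/α12 = 749/1.75 = 428 < K2 = 815; K2/α21 = 815/1.68 = 485 < K1 = 749.
Since both are reversed, neither can invade when rare; the interior point is a saddle.

unstable coexistence (outcome depends on initial conditions)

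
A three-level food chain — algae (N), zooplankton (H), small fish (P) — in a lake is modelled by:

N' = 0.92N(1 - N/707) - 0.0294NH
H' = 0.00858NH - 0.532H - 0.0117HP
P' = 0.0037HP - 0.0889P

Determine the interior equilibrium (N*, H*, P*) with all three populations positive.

N* ≈ 164, H* ≈ 24, P* ≈ 74.9

From dP/dt = 0: 0.0037H* = 0.0889, so H* = 24.
From dN/dt = 0: 0.92(1 - N*/707) = 0.0294·24, giving N* = 707·(1 - 0.768) = 164.
From dH/dt = 0: 0.00858·164 - 0.532 = 0.0117P*, so P* = 0.876/0.0117 = 74.9.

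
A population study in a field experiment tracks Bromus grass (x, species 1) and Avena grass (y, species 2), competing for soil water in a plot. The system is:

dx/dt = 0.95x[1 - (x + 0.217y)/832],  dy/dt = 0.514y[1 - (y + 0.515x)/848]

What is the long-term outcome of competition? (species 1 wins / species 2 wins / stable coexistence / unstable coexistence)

Compare the nullcline intercepts: K1/α12 = 832/0.217 = 3830 > K2 = 848; K2/α21 = 848/0.515 = 1650 > K1 = 832.
Since both inequalities hold, each species can invade when rare, so the interior equilibrium is stable.

stable coexistence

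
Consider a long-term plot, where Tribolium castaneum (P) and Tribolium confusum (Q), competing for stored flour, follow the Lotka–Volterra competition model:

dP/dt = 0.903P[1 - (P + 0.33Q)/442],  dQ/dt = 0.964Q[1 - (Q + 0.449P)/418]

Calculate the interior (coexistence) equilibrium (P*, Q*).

Setting both brackets to zero gives the nullclines P + 0.33Q = 442 and 0.449P + Q = 418.
Substituting Q = 418 - 0.449P into the first: P(1 - 0.33·0.449) = 442 - 0.33·418.
So P* = 304/0.852 = 357, and then Q* = 418 - 0.449·357 = 258.

P* ≈ 357, Q* ≈ 258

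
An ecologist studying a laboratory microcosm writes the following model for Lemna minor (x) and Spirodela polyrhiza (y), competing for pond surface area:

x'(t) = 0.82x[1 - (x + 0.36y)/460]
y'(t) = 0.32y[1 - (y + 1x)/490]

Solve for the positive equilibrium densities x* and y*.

x* ≈ 443, y* ≈ 46.9

Setting both brackets to zero gives the nullclines x + 0.36y = 460 and 1x + y = 490.
Substituting y = 490 - 1x into the first: x(1 - 0.36·1) = 460 - 0.36·490.
So x* = 284/0.64 = 443, and then y* = 490 - 1·443 = 46.9.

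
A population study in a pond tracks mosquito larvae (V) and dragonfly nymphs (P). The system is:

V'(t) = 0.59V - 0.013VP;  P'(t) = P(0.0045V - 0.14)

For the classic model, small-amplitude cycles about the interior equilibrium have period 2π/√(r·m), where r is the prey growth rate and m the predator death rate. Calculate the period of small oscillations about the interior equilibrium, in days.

Here r = 0.59 and m = 0.14, so r·m = 0.0826.
ω = √0.0826 = 0.287 per day, hence T = 2π/ω ≈ 21.9 days.

T ≈ 21.9 days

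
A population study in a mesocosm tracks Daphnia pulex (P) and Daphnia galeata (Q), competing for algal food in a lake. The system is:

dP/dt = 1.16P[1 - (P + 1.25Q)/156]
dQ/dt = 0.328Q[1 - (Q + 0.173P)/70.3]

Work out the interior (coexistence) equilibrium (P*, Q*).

P* ≈ 86.9, Q* ≈ 55.3

Setting both brackets to zero gives the nullclines P + 1.25Q = 156 and 0.173P + Q = 70.3.
Substituting Q = 70.3 - 0.173P into the first: P(1 - 1.25·0.173) = 156 - 1.25·70.3.
So P* = 68.1/0.784 = 86.9, and then Q* = 70.3 - 0.173·86.9 = 55.3.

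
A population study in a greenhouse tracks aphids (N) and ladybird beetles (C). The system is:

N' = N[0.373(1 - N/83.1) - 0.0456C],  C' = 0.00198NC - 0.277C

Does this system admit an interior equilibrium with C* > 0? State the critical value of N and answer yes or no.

Threshold N = 140; K < 140, so no, the predator goes extinct.

The predator equation gives dC/dt > 0 only when N > 0.277/0.00198 = 140.
Without the predator, N → K = 83.1. Since 83.1 < 140, the predator cannot invade.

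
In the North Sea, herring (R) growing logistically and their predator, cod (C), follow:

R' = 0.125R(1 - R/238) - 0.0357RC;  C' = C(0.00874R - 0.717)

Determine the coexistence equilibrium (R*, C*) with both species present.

R* ≈ 82, C* ≈ 2.29

From dC/dt = 0 with C > 0: 0.00874R* = 0.717, so R* = 82.
Substitute into dR/dt = 0: 0.125(1 - 82/238) = 0.0357C*.
The bracket is 0.655, giving C* = 0.0819/0.0357 = 2.29.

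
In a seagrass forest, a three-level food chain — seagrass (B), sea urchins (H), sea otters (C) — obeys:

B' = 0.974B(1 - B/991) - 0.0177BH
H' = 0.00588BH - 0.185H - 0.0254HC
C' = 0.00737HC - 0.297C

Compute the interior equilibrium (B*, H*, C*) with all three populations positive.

From dC/dt = 0: 0.00737H* = 0.297, so H* = 40.3.
From dB/dt = 0: 0.974(1 - B*/991) = 0.0177·40.3, giving B* = 991·(1 - 0.732) = 265.
From dH/dt = 0: 0.00588·265 - 0.185 = 0.0254C*, so C* = 1.37/0.0254 = 54.1.

B* ≈ 265, H* ≈ 40.3, C* ≈ 54.1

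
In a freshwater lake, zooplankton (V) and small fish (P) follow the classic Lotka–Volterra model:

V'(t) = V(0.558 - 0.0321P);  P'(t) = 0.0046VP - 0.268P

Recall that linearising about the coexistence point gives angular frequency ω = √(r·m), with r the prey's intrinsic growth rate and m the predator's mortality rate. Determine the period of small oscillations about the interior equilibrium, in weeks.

T ≈ 16.2 weeks

Here r = 0.558 and m = 0.268, so r·m = 0.15.
ω = √0.15 = 0.387 per week, hence T = 2π/ω ≈ 16.2 weeks.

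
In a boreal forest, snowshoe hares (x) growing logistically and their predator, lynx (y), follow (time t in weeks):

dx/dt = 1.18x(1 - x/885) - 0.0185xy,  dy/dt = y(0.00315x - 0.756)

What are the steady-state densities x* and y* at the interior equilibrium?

x* ≈ 240, y* ≈ 46.5

From dy/dt = 0 with y > 0: 0.00315x* = 0.756, so x* = 240.
Substitute into dx/dt = 0: 1.18(1 - 240/885) = 0.0185y*.
The bracket is 0.729, giving y* = 0.86/0.0185 = 46.5.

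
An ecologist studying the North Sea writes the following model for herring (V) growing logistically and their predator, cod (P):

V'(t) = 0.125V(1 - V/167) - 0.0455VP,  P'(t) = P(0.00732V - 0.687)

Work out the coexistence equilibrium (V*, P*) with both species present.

V* ≈ 93.9, P* ≈ 1.2

From dP/dt = 0 with P > 0: 0.00732V* = 0.687, so V* = 93.9.
Substitute into dV/dt = 0: 0.125(1 - 93.9/167) = 0.0455P*.
The bracket is 0.438, giving P* = 0.0548/0.0455 = 1.2.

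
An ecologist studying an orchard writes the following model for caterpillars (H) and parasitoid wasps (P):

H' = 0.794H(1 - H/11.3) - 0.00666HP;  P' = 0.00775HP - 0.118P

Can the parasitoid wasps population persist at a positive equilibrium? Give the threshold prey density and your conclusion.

Threshold H = 15.2; K < 15.2, so no, the predator goes extinct.

The predator equation gives dP/dt > 0 only when H > 0.118/0.00775 = 15.2.
Without the predator, H → K = 11.3. Since 11.3 < 15.2, the predator cannot invade.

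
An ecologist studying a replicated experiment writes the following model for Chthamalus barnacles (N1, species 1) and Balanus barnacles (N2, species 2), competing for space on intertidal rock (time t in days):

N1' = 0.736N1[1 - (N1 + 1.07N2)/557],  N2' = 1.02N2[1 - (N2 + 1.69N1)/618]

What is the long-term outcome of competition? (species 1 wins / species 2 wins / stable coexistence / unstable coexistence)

unstable coexistence (outcome depends on initial conditions)

Compare the nullcline intercepts: K1/α12 = 557/1.07 = 521 < K2 = 618; K2/α21 = 618/1.69 = 366 < K1 = 557.
Since both are reversed, neither can invade when rare; the interior point is a saddle.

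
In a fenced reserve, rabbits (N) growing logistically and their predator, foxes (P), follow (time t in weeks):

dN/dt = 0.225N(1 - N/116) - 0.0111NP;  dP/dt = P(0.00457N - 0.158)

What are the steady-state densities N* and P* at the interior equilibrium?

N* ≈ 34.6, P* ≈ 14.2

From dP/dt = 0 with P > 0: 0.00457N* = 0.158, so N* = 34.6.
Substitute into dN/dt = 0: 0.225(1 - 34.6/116) = 0.0111P*.
The bracket is 0.702, giving P* = 0.158/0.0111 = 14.2.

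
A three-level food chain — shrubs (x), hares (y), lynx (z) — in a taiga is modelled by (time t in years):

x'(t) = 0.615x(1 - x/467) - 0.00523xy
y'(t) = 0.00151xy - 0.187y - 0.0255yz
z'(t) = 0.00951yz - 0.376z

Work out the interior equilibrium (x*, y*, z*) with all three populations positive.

x* ≈ 310, y* ≈ 39.5, z* ≈ 11

From dz/dt = 0: 0.00951y* = 0.376, so y* = 39.5.
From dx/dt = 0: 0.615(1 - x*/467) = 0.00523·39.5, giving x* = 467·(1 - 0.336) = 310.
From dy/dt = 0: 0.00151·310 - 0.187 = 0.0255z*, so z* = 0.281/0.0255 = 11.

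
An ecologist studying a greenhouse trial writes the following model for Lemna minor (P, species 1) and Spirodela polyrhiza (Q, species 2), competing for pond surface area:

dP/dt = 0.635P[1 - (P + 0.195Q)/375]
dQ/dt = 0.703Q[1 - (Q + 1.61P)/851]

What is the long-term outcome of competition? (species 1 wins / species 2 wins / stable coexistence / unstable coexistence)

Compare the nullcline intercepts: K1/α12 = 375/0.195 = 1920 > K2 = 851; K2/α21 = 851/1.61 = 529 > K1 = 375.
Since both inequalities hold, each species can invade when rare, so the interior equilibrium is stable.

stable coexistence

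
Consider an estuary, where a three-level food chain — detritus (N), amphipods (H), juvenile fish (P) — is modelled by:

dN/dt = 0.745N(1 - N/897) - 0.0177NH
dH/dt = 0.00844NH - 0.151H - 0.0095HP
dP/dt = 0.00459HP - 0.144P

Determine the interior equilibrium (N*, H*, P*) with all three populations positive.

N* ≈ 228, H* ≈ 31.4, P* ≈ 187

From dP/dt = 0: 0.00459H* = 0.144, so H* = 31.4.
From dN/dt = 0: 0.745(1 - N*/897) = 0.0177·31.4, giving N* = 897·(1 - 0.745) = 228.
From dH/dt = 0: 0.00844·228 - 0.151 = 0.0095P*, so P* = 1.78/0.0095 = 187.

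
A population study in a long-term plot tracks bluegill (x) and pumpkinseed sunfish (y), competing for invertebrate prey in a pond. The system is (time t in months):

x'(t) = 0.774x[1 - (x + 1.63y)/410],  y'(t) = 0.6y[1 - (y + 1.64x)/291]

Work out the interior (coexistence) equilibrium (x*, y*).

x* ≈ 38.4, y* ≈ 228

Setting both brackets to zero gives the nullclines x + 1.63y = 410 and 1.64x + y = 291.
Substituting y = 291 - 1.64x into the first: x(1 - 1.63·1.64) = 410 - 1.63·291.
So x* = -64.3/-1.67 = 38.4, and then y* = 291 - 1.64·38.4 = 228.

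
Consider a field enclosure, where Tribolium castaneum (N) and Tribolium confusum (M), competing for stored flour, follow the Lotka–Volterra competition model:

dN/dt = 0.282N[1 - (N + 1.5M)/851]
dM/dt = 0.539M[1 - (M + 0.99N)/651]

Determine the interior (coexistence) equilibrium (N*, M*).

Setting both brackets to zero gives the nullclines N + 1.5M = 851 and 0.99N + M = 651.
Substituting M = 651 - 0.99N into the first: N(1 - 1.5·0.99) = 851 - 1.5·651.
So N* = -126/-0.485 = 259, and then M* = 651 - 0.99·259 = 395.

N* ≈ 259, M* ≈ 395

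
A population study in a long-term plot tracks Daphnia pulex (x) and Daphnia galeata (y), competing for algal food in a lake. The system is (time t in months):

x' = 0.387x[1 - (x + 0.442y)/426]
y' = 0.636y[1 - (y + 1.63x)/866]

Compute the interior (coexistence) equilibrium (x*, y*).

x* ≈ 155, y* ≈ 614

Setting both brackets to zero gives the nullclines x + 0.442y = 426 and 1.63x + y = 866.
Substituting y = 866 - 1.63x into the first: x(1 - 0.442·1.63) = 426 - 0.442·866.
So x* = 43.2/0.28 = 155, and then y* = 866 - 1.63·155 = 614.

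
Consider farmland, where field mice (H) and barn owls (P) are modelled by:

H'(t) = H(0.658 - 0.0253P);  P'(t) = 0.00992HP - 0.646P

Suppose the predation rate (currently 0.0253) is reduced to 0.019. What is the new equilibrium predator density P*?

At the interior fixed point, setting dH/dt = 0 with H > 0 fixes P* = (prey growth rate)/(HP coefficient) — independent of the other coefficients.
With the change, P* = 0.658/0.019 = 34.6; it rises from 26.

P* ≈ 34.6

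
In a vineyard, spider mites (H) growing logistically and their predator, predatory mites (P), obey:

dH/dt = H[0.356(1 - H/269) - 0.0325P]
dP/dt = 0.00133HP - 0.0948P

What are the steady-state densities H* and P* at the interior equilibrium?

From dP/dt = 0 with P > 0: 0.00133H* = 0.0948, so H* = 71.3.
Substitute into dH/dt = 0: 0.356(1 - 71.3/269) = 0.0325P*.
The bracket is 0.735, giving P* = 0.262/0.0325 = 8.05.

H* ≈ 71.3, P* ≈ 8.05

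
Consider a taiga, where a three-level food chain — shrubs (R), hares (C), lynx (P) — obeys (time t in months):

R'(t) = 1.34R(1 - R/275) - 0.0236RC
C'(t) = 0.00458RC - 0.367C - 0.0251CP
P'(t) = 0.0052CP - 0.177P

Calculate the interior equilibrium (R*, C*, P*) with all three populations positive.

R* ≈ 110, C* ≈ 34, P* ≈ 5.48

From dP/dt = 0: 0.0052C* = 0.177, so C* = 34.
From dR/dt = 0: 1.34(1 - R*/275) = 0.0236·34, giving R* = 275·(1 - 0.599) = 110.
From dC/dt = 0: 0.00458·110 - 0.367 = 0.0251P*, so P* = 0.137/0.0251 = 5.48.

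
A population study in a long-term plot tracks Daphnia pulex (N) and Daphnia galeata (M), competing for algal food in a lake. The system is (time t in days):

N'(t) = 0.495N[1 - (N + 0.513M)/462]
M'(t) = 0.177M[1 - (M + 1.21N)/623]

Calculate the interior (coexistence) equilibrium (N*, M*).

N* ≈ 375, M* ≈ 169

Setting both brackets to zero gives the nullclines N + 0.513M = 462 and 1.21N + M = 623.
Substituting M = 623 - 1.21N into the first: N(1 - 0.513·1.21) = 462 - 0.513·623.
So N* = 142/0.379 = 375, and then M* = 623 - 1.21·375 = 169.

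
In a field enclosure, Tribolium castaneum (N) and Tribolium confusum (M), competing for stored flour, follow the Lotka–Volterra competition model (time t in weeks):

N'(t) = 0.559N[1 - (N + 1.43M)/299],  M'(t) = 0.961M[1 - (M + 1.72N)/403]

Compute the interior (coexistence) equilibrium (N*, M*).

N* ≈ 190, M* ≈ 76.2

Setting both brackets to zero gives the nullclines N + 1.43M = 299 and 1.72N + M = 403.
Substituting M = 403 - 1.72N into the first: N(1 - 1.43·1.72) = 299 - 1.43·403.
So N* = -277/-1.46 = 190, and then M* = 403 - 1.72·190 = 76.2.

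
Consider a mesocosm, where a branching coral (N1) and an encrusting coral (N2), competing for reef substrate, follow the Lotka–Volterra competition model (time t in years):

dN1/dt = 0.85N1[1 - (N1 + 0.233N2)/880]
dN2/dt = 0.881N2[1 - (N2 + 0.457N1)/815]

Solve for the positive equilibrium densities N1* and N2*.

Setting both brackets to zero gives the nullclines N1 + 0.233N2 = 880 and 0.457N1 + N2 = 815.
Substituting N2 = 815 - 0.457N1 into the first: N1(1 - 0.233·0.457) = 880 - 0.233·815.
So N1* = 690/0.894 = 772, and then N2* = 815 - 0.457·772 = 462.

N1* ≈ 772, N2* ≈ 462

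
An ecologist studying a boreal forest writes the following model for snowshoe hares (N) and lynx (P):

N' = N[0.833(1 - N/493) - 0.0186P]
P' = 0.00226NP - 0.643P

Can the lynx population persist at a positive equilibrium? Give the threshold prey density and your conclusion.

Threshold N = 285; K > 285, so yes, the predator persists.

The predator equation gives dP/dt > 0 only when N > 0.643/0.00226 = 285.
Without the predator, N → K = 493. Since 493 > 285, the predator can invade and persist.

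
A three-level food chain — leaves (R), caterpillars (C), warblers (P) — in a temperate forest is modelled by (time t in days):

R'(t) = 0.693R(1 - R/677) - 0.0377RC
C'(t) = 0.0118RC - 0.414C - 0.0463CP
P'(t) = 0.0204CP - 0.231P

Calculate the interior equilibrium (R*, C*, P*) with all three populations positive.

R* ≈ 260, C* ≈ 11.3, P* ≈ 57.3

From dP/dt = 0: 0.0204C* = 0.231, so C* = 11.3.
From dR/dt = 0: 0.693(1 - R*/677) = 0.0377·11.3, giving R* = 677·(1 - 0.616) = 260.
From dC/dt = 0: 0.0118·260 - 0.414 = 0.0463P*, so P* = 2.65/0.0463 = 57.3.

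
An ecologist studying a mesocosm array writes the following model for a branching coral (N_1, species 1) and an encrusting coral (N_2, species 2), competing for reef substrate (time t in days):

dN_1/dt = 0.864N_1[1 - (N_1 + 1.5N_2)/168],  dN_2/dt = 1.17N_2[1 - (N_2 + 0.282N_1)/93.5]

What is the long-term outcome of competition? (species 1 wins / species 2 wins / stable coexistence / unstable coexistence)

Compare the nullcline intercepts: K1/α12 = 168/1.5 = 112 > K2 = 93.5; K2/α21 = 93.5/0.282 = 332 > K1 = 168.
Since both inequalities hold, each species can invade when rare, so the interior equilibrium is stable.

stable coexistence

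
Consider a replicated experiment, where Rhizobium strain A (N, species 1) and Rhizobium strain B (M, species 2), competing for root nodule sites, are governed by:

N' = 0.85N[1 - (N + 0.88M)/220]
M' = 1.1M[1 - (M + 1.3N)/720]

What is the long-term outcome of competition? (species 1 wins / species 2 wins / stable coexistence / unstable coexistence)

species 2 excludes species 1

Compare the nullcline intercepts: K1/α12 = 220/0.88 = 250 < K2 = 720; K2/α21 = 720/1.3 = 554 > K1 = 220.
Since the inequalities point opposite ways, species 2 can invade but species 1 cannot.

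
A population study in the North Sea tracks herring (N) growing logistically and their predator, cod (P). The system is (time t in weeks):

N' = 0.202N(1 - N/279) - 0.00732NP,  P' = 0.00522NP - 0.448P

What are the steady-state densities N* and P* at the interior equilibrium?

N* ≈ 85.8, P* ≈ 19.1

From dP/dt = 0 with P > 0: 0.00522N* = 0.448, so N* = 85.8.
Substitute into dN/dt = 0: 0.202(1 - 85.8/279) = 0.00732P*.
The bracket is 0.692, giving P* = 0.14/0.00732 = 19.1.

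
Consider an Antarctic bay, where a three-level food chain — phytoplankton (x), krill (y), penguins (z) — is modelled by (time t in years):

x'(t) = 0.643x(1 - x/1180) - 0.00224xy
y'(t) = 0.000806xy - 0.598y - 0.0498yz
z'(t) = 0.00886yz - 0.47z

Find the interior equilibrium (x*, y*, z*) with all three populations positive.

From dz/dt = 0: 0.00886y* = 0.47, so y* = 53.
From dx/dt = 0: 0.643(1 - x*/1180) = 0.00224·53, giving x* = 1180·(1 - 0.185) = 962.
From dy/dt = 0: 0.000806·962 - 0.598 = 0.0498z*, so z* = 0.177/0.0498 = 3.56.

x* ≈ 962, y* ≈ 53, z* ≈ 3.56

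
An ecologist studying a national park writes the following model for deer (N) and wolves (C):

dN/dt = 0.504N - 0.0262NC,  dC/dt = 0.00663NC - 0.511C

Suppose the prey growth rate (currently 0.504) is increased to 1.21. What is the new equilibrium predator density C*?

C* ≈ 46.2

At the interior fixed point, setting dN/dt = 0 with N > 0 fixes C* = (prey growth rate)/(NC coefficient) — independent of the other coefficients.
With the change, C* = 1.21/0.0262 = 46.2; it rises from 19.2.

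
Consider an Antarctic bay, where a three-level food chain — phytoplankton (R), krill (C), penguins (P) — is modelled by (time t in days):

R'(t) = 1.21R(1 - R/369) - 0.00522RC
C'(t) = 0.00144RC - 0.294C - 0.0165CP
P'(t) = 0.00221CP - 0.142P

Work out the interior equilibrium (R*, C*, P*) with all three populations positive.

R* ≈ 267, C* ≈ 64.3, P* ≈ 5.46

From dP/dt = 0: 0.00221C* = 0.142, so C* = 64.3.
From dR/dt = 0: 1.21(1 - R*/369) = 0.00522·64.3, giving R* = 369·(1 - 0.277) = 267.
From dC/dt = 0: 0.00144·267 - 0.294 = 0.0165P*, so P* = 0.0901/0.0165 = 5.46.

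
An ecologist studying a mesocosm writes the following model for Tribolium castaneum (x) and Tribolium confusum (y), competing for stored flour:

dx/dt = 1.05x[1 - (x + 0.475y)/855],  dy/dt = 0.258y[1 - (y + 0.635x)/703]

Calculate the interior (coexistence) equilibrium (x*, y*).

Setting both brackets to zero gives the nullclines x + 0.475y = 855 and 0.635x + y = 703.
Substituting y = 703 - 0.635x into the first: x(1 - 0.475·0.635) = 855 - 0.475·703.
So x* = 521/0.698 = 746, and then y* = 703 - 0.635·746 = 229.

x* ≈ 746, y* ≈ 229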